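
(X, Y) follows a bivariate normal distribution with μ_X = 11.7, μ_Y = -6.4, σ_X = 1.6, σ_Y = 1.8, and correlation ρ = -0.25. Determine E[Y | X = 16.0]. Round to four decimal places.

-7.6094

The regression of Y on X has slope ρ·σ_Y/σ_X and passes through (μ_X, μ_Y).
E[Y | X=16.0] = -6.4 + (-0.25)·(1.8/1.6)·(16.0 − (11.7)) = -6.4 + (-0.28125)·(4.3) = -7.6094.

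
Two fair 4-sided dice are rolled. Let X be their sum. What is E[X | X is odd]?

5

P(X is odd) = 1/2.
Σ over the event: 3·1/8 + 5·1/4 + 7·1/8 = 5/2.
E[X | X is odd] = (5/2) / (1/2) = 5.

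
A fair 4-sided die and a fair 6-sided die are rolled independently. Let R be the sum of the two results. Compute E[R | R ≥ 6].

52/7

P(R ≥ 6) = 7/12.
Σ over the event: 6·1/6 + 7·1/6 + 8·1/8 + 9·1/12 + 10·1/24 = 13/3.
E[R | R ≥ 6] = (13/3) / (7/12) = 52/7.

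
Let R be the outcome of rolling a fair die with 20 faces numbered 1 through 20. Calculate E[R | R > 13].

Given R > 13, R is equally likely to be any of {14, 15, 16, 17, 18, 19, 20}.
E[R | R > 13] = (14 + 15 + 16 + 17 + 18 + 19 + 20) / 7 = 17.

17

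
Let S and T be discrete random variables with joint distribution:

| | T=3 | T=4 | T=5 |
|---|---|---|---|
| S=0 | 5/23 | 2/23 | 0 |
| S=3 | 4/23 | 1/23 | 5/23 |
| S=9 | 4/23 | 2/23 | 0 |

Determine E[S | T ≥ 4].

18/5

P(T ≥ 4) = 10/23.
Σ S·P over the event = 0·(2/23) + 3·(1/23) + 3·(5/23) + 9·(2/23) = 36/23.
E[S | T ≥ 4] = (36/23) / (10/23) = 18/5.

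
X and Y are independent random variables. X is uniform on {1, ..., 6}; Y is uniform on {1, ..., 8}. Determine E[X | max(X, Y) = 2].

Outcomes with max(X, Y) = 2: (1,2), (2,1), (2,2), each with probability 1/48.
E[X | max(X, Y) = 2] = (1 + 2 + 2) / 3 = 5/3.

5/3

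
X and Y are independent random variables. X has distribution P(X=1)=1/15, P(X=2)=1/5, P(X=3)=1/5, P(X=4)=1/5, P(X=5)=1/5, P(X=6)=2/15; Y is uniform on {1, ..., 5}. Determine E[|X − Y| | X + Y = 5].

9/5

P(X + Y = 5) = 2/15.
Summing |X−Y|·P(x,y) over outcomes with X + Y = 5 gives 6/25.
E[|X − Y| | X + Y = 5] = (6/25) / (2/15) = 9/5.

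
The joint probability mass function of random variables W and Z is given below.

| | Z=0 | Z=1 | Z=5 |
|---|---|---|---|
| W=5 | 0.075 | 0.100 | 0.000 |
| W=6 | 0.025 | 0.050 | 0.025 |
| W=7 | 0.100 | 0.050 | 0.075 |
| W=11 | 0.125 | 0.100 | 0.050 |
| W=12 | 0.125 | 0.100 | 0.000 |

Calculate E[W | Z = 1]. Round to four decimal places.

8.6250

P(Z = 1) = 0.400.
Σ W·P over the event = 5·(0.100) + 6·(0.050) + 7·(0.050) + 11·(0.100) + 12·(0.100) = 3.450.
E[W | Z = 1] = (3.450) / (0.400) = 8.6250.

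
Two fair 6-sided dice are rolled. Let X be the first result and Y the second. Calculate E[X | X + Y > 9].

P(X + Y > 9) = 1/6.
Summing X·P(x,y) over outcomes with X + Y > 9 gives 8/9.
E[X | X + Y > 9] = (8/9) / (1/6) = 16/3.

16/3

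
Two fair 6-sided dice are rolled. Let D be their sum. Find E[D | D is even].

P(D is even) = 1/2.
Σ over the event: 2·1/36 + 4·1/12 + 6·5/36 + 8·5/36 + 10·1/12 + 12·1/36 = 7/2.
E[D | D is even] = (7/2) / (1/2) = 7.

7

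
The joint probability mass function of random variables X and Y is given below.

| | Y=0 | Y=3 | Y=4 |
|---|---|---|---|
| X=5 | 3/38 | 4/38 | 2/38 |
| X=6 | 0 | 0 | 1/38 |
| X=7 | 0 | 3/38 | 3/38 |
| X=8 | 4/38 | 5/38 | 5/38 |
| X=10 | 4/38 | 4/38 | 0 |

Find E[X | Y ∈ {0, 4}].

P(Y ∈ {0, 4}) = 11/19.
Σ X·P over the event = 5·(3/38) + 5·(2/38) + 6·(1/38) + 7·(3/38) + 8·(4/38) + 8·(5/38) + 10·(4/38) = 82/19.
E[X | Y ∈ {0, 4}] = (82/19) / (11/19) = 82/11.

82/11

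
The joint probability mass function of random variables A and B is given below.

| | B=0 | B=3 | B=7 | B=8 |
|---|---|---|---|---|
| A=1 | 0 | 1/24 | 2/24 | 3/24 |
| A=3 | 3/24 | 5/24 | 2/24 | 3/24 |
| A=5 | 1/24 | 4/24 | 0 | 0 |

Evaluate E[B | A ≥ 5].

12/5

P(A ≥ 5) = 5/24.
Σ B·P over the event = 0·(1/24) + 3·(4/24) = 1/2.
E[B | A ≥ 5] = (1/2) / (5/24) = 12/5.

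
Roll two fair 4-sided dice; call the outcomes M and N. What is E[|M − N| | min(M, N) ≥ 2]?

8/9

Outcomes with min(M, N) ≥ 2: (2,2), (2,3), (2,4), (3,2), (3,3), (3,4), (4,2), (4,3), (4,4), each with probability 1/16.
E[|M − N| | min(M, N) ≥ 2] = (0 + 1 + 2 + 1 + 0 + 1 + 2 + 1 + 0) / 9 = 8/9.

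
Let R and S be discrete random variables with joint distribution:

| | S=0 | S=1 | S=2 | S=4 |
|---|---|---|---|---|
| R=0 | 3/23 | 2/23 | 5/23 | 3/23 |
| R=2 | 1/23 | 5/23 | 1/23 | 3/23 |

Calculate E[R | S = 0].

P(S = 0) = 4/23.
Σ R·P over the event = 0·(3/23) + 2·(1/23) = 2/23.
E[R | S = 0] = (2/23) / (4/23) = 1/2.

1/2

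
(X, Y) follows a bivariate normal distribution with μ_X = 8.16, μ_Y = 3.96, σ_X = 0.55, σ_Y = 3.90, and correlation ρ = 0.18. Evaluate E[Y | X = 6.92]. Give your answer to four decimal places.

E[Y | X=x] = μ_Y + ρ(σ_Y/σ_X)(x − μ_X) for jointly normal variables.
E[Y | X=6.92] = 3.96 + (0.18)·(3.90/0.55)·(6.92 − (8.16)) = 3.96 + (1.2764)·(-1.24) = 2.3773.

2.3773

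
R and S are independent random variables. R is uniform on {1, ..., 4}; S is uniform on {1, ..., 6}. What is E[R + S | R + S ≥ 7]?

Outcomes with R + S ≥ 7: (1,6), (2,5), (2,6), (3,4), (3,5), (3,6), (4,3), (4,4), (4,5), (4,6), each with probability 1/24.
E[R + S | R + S ≥ 7] = (7 + 7 + 8 + 7 + 8 + 9 + 7 + 8 + 9 + 10) / 10 = 8.

8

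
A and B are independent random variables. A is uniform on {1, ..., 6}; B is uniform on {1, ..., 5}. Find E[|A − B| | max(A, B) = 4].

P(max(A, B) = 4) = 7/30.
Summing |A−B|·P(x,y) over outcomes with max(A, B) = 4 gives 2/5.
E[|A − B| | max(A, B) = 4] = (2/5) / (7/30) = 12/7.

12/7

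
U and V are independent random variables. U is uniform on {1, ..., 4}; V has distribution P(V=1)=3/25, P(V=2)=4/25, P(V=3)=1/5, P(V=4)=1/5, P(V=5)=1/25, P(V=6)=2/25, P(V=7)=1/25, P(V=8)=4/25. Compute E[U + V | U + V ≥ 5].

P(U + V ≥ 5) = 39/50.
Summing (U+V)·P(x,y) over outcomes with U + V ≥ 5 gives 583/100.
E[U + V | U + V ≥ 5] = (583/100) / (39/50) = 583/78.

583/78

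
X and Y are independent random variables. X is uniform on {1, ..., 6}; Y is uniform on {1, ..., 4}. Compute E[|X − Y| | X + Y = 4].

4/3

Outcomes with X + Y = 4: (1,3), (2,2), (3,1), each with probability 1/24.
E[|X − Y| | X + Y = 4] = (2 + 0 + 2) / 3 = 4/3.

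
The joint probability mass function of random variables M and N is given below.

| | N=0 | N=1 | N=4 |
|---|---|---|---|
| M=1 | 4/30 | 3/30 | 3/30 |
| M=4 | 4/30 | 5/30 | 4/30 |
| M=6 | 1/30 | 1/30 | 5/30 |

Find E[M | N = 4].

P(N = 4) = 2/5.
Σ M·P over the event = 1·(3/30) + 4·(4/30) + 6·(5/30) = 49/30.
E[M | N = 4] = (49/30) / (2/5) = 49/12.

49/12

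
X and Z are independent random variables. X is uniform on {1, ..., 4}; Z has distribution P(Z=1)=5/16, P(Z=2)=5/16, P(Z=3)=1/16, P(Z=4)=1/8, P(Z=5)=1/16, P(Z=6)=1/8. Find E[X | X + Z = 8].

P(X + Z = 8) = 5/64.
Summing X·P(x,y) over outcomes with X + Z = 8 gives 15/64.
E[X | X + Z = 8] = (15/64) / (5/64) = 3.

3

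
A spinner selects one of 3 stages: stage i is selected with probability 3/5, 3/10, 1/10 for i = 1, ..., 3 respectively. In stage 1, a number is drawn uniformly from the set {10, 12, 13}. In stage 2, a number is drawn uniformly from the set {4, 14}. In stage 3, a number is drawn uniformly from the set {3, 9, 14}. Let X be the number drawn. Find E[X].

317/30

E[X | stage 1] = (10+12+13)/3 = 35/3.
E[X | stage 2] = (4+14)/2 = 9.
E[X | stage 3] = (3+9+14)/3 = 26/3.
E[X] = (3/5)·(35/3) + (3/10)·(9) + (1/10)·(26/3) = 317/30.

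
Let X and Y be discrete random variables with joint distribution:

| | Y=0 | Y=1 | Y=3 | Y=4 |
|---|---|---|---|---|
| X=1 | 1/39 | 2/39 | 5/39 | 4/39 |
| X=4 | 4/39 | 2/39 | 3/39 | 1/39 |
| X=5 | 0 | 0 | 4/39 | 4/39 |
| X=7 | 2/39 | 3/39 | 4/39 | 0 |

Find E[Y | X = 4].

P(X = 4) = 10/39.
Σ Y·P over the event = 0·(4/39) + 1·(2/39) + 3·(3/39) + 4·(1/39) = 5/13.
E[Y | X = 4] = (5/13) / (10/39) = 3/2.

3/2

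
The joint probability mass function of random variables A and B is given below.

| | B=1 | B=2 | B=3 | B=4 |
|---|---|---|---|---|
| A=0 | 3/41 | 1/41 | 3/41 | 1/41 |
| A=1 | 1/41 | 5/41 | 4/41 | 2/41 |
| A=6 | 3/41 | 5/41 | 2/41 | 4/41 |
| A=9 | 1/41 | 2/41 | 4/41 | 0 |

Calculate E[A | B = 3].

4

P(B = 3) = 13/41.
Σ A·P over the event = 0·(3/41) + 1·(4/41) + 6·(2/41) + 9·(4/41) = 52/41.
E[A | B = 3] = (52/41) / (13/41) = 4.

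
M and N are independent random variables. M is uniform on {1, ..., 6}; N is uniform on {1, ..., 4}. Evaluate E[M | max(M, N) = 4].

22/7

P(max(M, N) = 4) = 7/24.
Summing M·P(x,y) over outcomes with max(M, N) = 4 gives 11/12.
E[M | max(M, N) = 4] = (11/12) / (7/24) = 22/7.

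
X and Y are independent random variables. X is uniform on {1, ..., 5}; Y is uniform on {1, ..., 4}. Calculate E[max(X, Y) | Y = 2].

P(Y = 2) = 1/4.
Summing max(X,Y)·P(x,y) over outcomes with Y = 2 gives 4/5.
E[max(X, Y) | Y = 2] = (4/5) / (1/4) = 16/5.

16/5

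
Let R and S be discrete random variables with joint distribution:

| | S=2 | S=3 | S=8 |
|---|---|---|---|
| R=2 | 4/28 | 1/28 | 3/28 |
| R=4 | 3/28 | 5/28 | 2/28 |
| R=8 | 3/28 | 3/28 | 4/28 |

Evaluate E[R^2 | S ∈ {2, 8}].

P(S ∈ {2, 8}) = 19/28.
Summing R^2·P(R=x,S=y) over the conditioning event gives 139/7.
E[R^2 | S ∈ {2, 8}] = (139/7) / (19/28) = 556/19.

556/19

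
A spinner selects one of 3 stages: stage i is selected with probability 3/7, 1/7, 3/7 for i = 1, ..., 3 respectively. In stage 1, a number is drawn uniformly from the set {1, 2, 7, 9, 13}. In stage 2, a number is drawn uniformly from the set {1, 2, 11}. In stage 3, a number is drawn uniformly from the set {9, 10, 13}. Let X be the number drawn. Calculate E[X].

838/105

E[X | stage 1] = (1+2+7+9+13)/5 = 32/5.
E[X | stage 2] = (1+2+11)/3 = 14/3.
E[X | stage 3] = (9+10+13)/3 = 32/3.
E[X] = (3/7)·(32/5) + (1/7)·(14/3) + (3/7)·(32/3) = 838/105.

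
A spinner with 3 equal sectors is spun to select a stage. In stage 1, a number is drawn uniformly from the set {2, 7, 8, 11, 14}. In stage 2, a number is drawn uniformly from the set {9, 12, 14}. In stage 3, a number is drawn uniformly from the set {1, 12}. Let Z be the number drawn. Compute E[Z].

797/90

E[Z | stage 1] = (2+7+8+11+14)/5 = 42/5.
E[Z | stage 2] = (9+12+14)/3 = 35/3.
E[Z | stage 3] = (1+12)/2 = 13/2.
E[Z] = (1/3)·(42/5) + (1/3)·(35/3) + (1/3)·(13/2) = 797/90.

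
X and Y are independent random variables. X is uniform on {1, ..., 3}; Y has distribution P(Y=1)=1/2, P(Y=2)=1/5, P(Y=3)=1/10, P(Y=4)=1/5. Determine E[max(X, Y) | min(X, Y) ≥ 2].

16/5

P(min(X, Y) ≥ 2) = 1/3.
Summing max(X,Y)·P(x,y) over outcomes with min(X, Y) ≥ 2 gives 16/15.
E[max(X, Y) | min(X, Y) ≥ 2] = (16/15) / (1/3) = 16/5.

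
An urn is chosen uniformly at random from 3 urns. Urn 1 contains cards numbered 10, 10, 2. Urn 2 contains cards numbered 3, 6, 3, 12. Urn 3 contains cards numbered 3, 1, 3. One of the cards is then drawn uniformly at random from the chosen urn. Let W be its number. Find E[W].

47/9

E[W | urn 1] = (10+10+2)/3 = 22/3.
E[W | urn 2] = (3+6+3+12)/4 = 6.
E[W | urn 3] = (3+1+3)/3 = 7/3.
E[W] = (1/3)·(22/3) + (1/3)·(6) + (1/3)·(7/3) = 47/9.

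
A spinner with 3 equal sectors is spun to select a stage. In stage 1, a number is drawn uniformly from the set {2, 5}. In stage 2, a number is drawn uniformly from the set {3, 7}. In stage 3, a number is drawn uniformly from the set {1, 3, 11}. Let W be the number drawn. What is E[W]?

9/2

E[W | stage 1] = (2+5)/2 = 7/2.
E[W | stage 2] = (3+7)/2 = 5.
E[W | stage 3] = (1+3+11)/3 = 5.
E[W] = (1/3)·(7/2) + (1/3)·(5) + (1/3)·(5) = 9/2.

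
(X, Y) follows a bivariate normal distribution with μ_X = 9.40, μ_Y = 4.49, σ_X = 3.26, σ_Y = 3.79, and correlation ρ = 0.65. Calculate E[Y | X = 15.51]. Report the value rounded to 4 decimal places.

9.1072

For a bivariate normal, E[Y | X=x] = μ_Y + ρ·(σ_Y/σ_X)·(x − μ_X).
E[Y | X=15.51] = 4.49 + (0.65)·(3.79/3.26)·(15.51 − (9.40)) = 4.49 + (0.755675)·(6.11) = 9.1072.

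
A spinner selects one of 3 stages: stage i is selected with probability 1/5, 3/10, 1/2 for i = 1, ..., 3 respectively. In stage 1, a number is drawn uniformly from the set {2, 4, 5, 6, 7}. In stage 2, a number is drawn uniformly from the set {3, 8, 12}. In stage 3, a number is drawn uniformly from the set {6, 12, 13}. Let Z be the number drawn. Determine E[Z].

E[Z | stage 1] = (2+4+5+6+7)/5 = 24/5.
E[Z | stage 2] = (3+8+12)/3 = 23/3.
E[Z | stage 3] = (6+12+13)/3 = 31/3.
E[Z] = (1/5)·(24/5) + (3/10)·(23/3) + (1/2)·(31/3) = 632/75.

632/75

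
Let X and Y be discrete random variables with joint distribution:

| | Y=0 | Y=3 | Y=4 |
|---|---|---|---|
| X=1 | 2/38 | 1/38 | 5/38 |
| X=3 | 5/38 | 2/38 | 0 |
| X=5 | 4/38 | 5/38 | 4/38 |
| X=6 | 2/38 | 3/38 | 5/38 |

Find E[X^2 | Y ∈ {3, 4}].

P(Y ∈ {3, 4}) = 25/38.
Σ X^2·P over the event = 1·(1/38) + 1·(5/38) + 9·(2/38) + 25·(5/38) + 25·(4/38) + 36·(3/38) + 36·(5/38) = 537/38.
E[X^2 | Y ∈ {3, 4}] = (537/38) / (25/38) = 537/25.

537/25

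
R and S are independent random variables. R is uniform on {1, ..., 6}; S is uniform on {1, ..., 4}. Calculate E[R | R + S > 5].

P(R + S > 5) = 7/12.
Summing R·P(x,y) over outcomes with R + S > 5 gives 8/3.
E[R | R + S > 5] = (8/3) / (7/12) = 32/7.

32/7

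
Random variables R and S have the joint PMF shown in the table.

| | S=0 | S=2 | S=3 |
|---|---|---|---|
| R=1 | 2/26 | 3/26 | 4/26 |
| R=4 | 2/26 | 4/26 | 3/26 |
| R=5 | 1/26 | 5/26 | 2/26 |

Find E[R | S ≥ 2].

10/3

P(S ≥ 2) = 21/26.
Summing R·P(R=x,S=y) over the conditioning event gives 35/13.
E[R | S ≥ 2] = (35/13) / (21/26) = 10/3.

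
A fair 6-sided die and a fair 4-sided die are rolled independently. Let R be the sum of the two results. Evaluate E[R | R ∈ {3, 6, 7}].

29/5

P(R ∈ {3, 6, 7}) = 5/12.
Σ over the event: 3·1/12 + 6·1/6 + 7·1/6 = 29/12.
E[R | R ∈ {3, 6, 7}] = (29/12) / (5/12) = 29/5.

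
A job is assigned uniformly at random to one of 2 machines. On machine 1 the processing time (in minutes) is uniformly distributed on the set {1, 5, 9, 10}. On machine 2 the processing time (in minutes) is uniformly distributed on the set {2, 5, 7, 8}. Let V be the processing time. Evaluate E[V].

47/8

E[V | machine 1] = (1+5+9+10)/4 = 25/4.
E[V | machine 2] = (2+5+7+8)/4 = 11/2.
E[V] = (1/2)·(25/4) + (1/2)·(11/2) = 47/8.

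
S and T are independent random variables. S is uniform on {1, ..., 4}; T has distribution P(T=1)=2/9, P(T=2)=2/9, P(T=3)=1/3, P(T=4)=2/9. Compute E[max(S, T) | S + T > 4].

84/23

P(S + T > 4) = 23/36.
Summing max(S,T)·P(x,y) over outcomes with S + T > 4 gives 7/3.
E[max(S, T) | S + T > 4] = (7/3) / (23/36) = 84/23.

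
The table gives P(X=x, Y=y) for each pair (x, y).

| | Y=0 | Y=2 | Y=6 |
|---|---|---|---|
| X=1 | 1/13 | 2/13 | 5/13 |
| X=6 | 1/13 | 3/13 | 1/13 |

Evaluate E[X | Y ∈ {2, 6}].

31/11

P(Y ∈ {2, 6}) = 11/13.
Summing X·P(X=x,Y=y) over the conditioning event gives 31/13.
E[X | Y ∈ {2, 6}] = (31/13) / (11/13) = 31/11.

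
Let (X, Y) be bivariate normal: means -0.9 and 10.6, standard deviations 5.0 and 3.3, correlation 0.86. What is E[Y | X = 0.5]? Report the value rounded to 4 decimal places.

11.3946

E[Y | X=x] = μ_Y + ρ(σ_Y/σ_X)(x − μ_X) for jointly normal variables.
E[Y | X=0.5] = 10.6 + (0.86)·(3.3/5.0)·(0.5 − (-0.9)) = 10.6 + (0.5676)·(1.4) = 11.3946.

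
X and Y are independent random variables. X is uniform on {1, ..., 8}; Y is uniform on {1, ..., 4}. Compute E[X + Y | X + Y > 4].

P(X + Y > 4) = 13/16.
Summing (X+Y)·P(x,y) over outcomes with X + Y > 4 gives 51/8.
E[X + Y | X + Y > 4] = (51/8) / (13/16) = 102/13.

102/13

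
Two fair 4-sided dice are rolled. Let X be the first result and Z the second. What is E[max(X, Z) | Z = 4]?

Outcomes with Z = 4: (1,4), (2,4), (3,4), (4,4), each with probability 1/16.
E[max(X, Z) | Z = 4] = (4 + 4 + 4 + 4) / 4 = 4.

4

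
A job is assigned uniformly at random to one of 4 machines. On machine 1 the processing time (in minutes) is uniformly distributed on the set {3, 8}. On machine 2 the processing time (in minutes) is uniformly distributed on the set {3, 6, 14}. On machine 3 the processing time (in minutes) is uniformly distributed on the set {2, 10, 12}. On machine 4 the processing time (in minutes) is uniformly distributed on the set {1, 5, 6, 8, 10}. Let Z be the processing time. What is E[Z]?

E[Z | machine 1] = (3+8)/2 = 11/2.
E[Z | machine 2] = (3+6+14)/3 = 23/3.
E[Z | machine 3] = (2+10+12)/3 = 8.
E[Z | machine 4] = (1+5+6+8+10)/5 = 6.
By the law of total expectation,
E[Z] = (1/4)·(11/2) + (1/4)·(23/3) + (1/4)·(8) + (1/4)·(6) = 163/24.

163/24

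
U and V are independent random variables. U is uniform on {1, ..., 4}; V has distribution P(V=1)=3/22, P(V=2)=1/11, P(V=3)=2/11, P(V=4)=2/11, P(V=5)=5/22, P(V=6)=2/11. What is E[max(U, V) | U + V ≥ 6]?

140/29

P(U + V ≥ 6) = 29/44.
Summing max(U,V)·P(x,y) over outcomes with U + V ≥ 6 gives 35/11.
E[max(U, V) | U + V ≥ 6] = (35/11) / (29/44) = 140/29.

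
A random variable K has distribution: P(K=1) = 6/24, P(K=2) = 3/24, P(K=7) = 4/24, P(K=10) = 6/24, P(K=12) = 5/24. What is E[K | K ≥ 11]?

12

P(K ≥ 11) = 5/24.
Σ over the event: 12·5/24 = 5/2.
E[K | K ≥ 11] = (5/2) / (5/24) = 12.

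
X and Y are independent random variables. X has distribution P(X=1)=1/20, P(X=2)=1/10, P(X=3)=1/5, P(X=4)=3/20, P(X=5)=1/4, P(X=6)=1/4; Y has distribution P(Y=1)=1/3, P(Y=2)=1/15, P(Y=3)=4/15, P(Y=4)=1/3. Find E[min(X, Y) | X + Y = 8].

P(X + Y = 8) = 2/15.
Summing min(X,Y)·P(x,y) over outcomes with X + Y = 8 gives 13/30.
E[min(X, Y) | X + Y = 8] = (13/30) / (2/15) = 13/4.

13/4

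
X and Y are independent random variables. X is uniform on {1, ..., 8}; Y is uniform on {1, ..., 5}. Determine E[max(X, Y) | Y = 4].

21/4

Outcomes with Y = 4: (1,4), (2,4), (3,4), (4,4), (5,4), (6,4), (7,4), (8,4), each with probability 1/40.
E[max(X, Y) | Y = 4] = (4 + 4 + 4 + 4 + 5 + 6 + 7 + 8) / 8 = 21/4.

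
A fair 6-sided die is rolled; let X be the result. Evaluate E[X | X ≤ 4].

5/2

Given X ≤ 4, X is equally likely to be any of {1, 2, 3, 4}.
E[X | X ≤ 4] = (1 + 2 + 3 + 4) / 4 = 5/2.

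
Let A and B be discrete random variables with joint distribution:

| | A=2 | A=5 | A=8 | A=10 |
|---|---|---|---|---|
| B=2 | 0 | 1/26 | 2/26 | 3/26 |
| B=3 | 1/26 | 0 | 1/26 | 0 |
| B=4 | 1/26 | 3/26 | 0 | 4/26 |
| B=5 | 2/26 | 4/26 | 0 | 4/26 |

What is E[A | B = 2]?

17/2

P(B = 2) = 3/13.
Σ A·P over the event = 5·(1/26) + 8·(2/26) + 10·(3/26) = 51/26.
E[A | B = 2] = (51/26) / (3/13) = 17/2.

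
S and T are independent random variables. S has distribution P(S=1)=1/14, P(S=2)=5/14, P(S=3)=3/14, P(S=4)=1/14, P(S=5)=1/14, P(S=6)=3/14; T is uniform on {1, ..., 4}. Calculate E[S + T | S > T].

P(S > T) = 15/28.
Summing (S+T)·P(x,y) over outcomes with S > T gives 24/7.
E[S + T | S > T] = (24/7) / (15/28) = 32/5.

32/5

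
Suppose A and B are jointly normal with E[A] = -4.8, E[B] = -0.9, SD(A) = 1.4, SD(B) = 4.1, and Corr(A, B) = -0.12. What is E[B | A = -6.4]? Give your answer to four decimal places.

-0.3377

The regression of B on A has slope ρ·σ_B/σ_A and passes through (μ_A, μ_B).
E[B | A=-6.4] = -0.9 + (-0.12)·(4.1/1.4)·(-6.4 − (-4.8)) = -0.9 + (-0.35143)·(-1.6) = -0.3377.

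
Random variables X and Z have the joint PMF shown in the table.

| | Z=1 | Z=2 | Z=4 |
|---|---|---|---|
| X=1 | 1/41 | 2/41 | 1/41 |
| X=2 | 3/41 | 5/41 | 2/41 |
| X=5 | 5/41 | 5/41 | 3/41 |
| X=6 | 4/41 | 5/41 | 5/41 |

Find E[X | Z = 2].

67/17

P(Z = 2) = 17/41.
Σ X·P over the event = 1·(2/41) + 2·(5/41) + 5·(5/41) + 6·(5/41) = 67/41.
E[X | Z = 2] = (67/41) / (17/41) = 67/17.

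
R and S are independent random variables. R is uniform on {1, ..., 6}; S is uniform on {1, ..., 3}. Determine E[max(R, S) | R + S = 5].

10/3

P(R + S = 5) = 1/6.
Summing max(R,S)·P(x,y) over outcomes with R + S = 5 gives 5/9.
E[max(R, S) | R + S = 5] = (5/9) / (1/6) = 10/3.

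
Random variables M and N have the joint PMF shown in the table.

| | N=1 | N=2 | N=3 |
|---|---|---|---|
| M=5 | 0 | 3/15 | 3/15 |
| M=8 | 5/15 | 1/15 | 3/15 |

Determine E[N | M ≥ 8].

16/9

P(M ≥ 8) = 3/5.
Σ N·P over the event = 1·(5/15) + 2·(1/15) + 3·(3/15) = 16/15.
E[N | M ≥ 8] = (16/15) / (3/5) = 16/9.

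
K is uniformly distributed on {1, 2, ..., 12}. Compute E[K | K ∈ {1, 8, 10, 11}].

15/2

P(K ∈ {1, 8, 10, 11}) = 1/3.
Σ over the event: 1·1/12 + 8·1/12 + 10·1/12 + 11·1/12 = 5/2.
E[K | K ∈ {1, 8, 10, 11}] = (5/2) / (1/3) = 15/2.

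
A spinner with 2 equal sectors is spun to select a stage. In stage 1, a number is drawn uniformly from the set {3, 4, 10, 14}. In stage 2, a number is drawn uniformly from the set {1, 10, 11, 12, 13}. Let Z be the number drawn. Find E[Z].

343/40

E[Z | stage 1] = (3+4+10+14)/4 = 31/4.
E[Z | stage 2] = (1+10+11+12+13)/5 = 47/5.
E[Z] = (1/2)·(31/4) + (1/2)·(47/5) = 343/40.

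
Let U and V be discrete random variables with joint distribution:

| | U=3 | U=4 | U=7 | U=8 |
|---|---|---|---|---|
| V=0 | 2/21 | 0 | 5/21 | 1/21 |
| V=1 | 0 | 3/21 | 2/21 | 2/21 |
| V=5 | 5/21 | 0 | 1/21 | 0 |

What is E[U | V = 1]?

6

P(V = 1) = 1/3.
Σ U·P over the event = 4·(3/21) + 7·(2/21) + 8·(2/21) = 2.
E[U | V = 1] = (2) / (1/3) = 6.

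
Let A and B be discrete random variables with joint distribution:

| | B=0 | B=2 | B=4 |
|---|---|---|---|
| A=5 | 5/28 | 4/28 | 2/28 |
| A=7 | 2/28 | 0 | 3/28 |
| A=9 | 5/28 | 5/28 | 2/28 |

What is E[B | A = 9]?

P(A = 9) = 3/7.
Σ B·P over the event = 0·(5/28) + 2·(5/28) + 4·(2/28) = 9/14.
E[B | A = 9] = (9/14) / (3/7) = 3/2.

3/2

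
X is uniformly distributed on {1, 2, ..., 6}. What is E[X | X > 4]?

Given X > 4, X is equally likely to be any of {5, 6}.
E[X | X > 4] = (5 + 6) / 2 = 11/2.

11/2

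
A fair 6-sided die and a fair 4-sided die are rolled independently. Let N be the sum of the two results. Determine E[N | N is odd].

P(N is odd) = 1/2.
Σ over the event: 3·1/12 + 5·1/6 + 7·1/6 + 9·1/12 = 3.
E[N | N is odd] = (3) / (1/2) = 6.

6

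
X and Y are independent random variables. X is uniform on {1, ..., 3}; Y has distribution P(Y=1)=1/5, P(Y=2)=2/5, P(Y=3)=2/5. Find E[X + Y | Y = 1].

3

P(Y = 1) = 1/5.
Summing (X+Y)·P(x,y) over outcomes with Y = 1 gives 3/5.
E[X + Y | Y = 1] = (3/5) / (1/5) = 3.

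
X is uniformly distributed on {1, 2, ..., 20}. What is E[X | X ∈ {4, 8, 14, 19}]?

P(X ∈ {4, 8, 14, 19}) = 1/5.
Σ over the event: 4·1/20 + 8·1/20 + 14·1/20 + 19·1/20 = 9/4.
E[X | X ∈ {4, 8, 14, 19}] = (9/4) / (1/5) = 45/4.

45/4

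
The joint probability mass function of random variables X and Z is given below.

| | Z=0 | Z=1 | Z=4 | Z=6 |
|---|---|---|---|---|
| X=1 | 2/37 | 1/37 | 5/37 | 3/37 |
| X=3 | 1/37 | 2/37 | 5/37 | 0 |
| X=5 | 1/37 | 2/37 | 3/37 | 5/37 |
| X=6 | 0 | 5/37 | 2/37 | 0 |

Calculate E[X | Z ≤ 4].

P(Z ≤ 4) = 29/37.
Summing X·P(X=x,Z=y) over the conditioning event gives 104/37.
E[X | Z ≤ 4] = (104/37) / (29/37) = 104/29.

104/29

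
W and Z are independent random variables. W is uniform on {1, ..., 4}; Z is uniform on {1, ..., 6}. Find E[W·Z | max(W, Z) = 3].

Outcomes with max(W, Z) = 3: (1,3), (2,3), (3,1), (3,2), (3,3), each with probability 1/24.
E[W·Z | max(W, Z) = 3] = (3 + 6 + 3 + 6 + 9) / 5 = 27/5.

27/5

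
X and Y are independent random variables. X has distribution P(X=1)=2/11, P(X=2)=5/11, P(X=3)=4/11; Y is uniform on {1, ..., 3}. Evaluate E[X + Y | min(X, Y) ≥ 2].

P(min(X, Y) ≥ 2) = 6/11.
Summing (X+Y)·P(x,y) over outcomes with min(X, Y) ≥ 2 gives 89/33.
E[X + Y | min(X, Y) ≥ 2] = (89/33) / (6/11) = 89/18.

89/18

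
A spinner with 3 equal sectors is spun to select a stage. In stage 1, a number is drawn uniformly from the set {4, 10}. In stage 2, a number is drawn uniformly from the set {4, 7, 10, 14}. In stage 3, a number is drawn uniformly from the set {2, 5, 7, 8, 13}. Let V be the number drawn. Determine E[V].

91/12

E[V | stage 1] = (4+10)/2 = 7.
E[V | stage 2] = (4+7+10+14)/4 = 35/4.
E[V | stage 3] = (2+5+7+8+13)/5 = 7.
E[V] = (1/3)·(7) + (1/3)·(35/4) + (1/3)·(7) = 91/12.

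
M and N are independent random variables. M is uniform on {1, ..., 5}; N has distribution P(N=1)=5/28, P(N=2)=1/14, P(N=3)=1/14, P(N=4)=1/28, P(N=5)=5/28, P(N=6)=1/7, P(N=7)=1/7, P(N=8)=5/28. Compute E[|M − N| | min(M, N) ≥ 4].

P(min(M, N) ≥ 4) = 19/70.
Summing |M−N|·P(x,y) over outcomes with min(M, N) ≥ 4 gives 73/140.
E[|M − N| | min(M, N) ≥ 4] = (73/140) / (19/70) = 73/38.

73/38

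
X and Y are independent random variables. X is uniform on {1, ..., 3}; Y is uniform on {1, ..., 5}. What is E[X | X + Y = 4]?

Outcomes with X + Y = 4: (1,3), (2,2), (3,1), each with probability 1/15.
E[X | X + Y = 4] = (1 + 2 + 3) / 3 = 2.

2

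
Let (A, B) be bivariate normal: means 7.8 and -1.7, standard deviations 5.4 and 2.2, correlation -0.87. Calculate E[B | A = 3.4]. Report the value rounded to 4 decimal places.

-0.1404

E[B | A=x] = μ_B + ρ(σ_B/σ_A)(x − μ_A) for jointly normal variables.
E[B | A=3.4] = -1.7 + (-0.87)·(2.2/5.4)·(3.4 − (7.8)) = -1.7 + (-0.354444)·(-4.4) = -0.1404.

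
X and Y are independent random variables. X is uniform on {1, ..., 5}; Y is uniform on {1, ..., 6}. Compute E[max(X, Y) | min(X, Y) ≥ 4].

Outcomes with min(X, Y) ≥ 4: (4,4), (4,5), (4,6), (5,4), (5,5), (5,6), each with probability 1/30.
E[max(X, Y) | min(X, Y) ≥ 4] = (4 + 5 + 6 + 5 + 5 + 6) / 6 = 31/6.

31/6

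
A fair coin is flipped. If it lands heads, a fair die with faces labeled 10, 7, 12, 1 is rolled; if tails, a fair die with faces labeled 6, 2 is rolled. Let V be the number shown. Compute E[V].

E[V | heads] = (10+7+12+1)/4 = 15/2.
E[V | tails] = (6+2)/2 = 4.
E[V] = (1/2)·(15/2) + (1/2)·(4) = 23/4.

23/4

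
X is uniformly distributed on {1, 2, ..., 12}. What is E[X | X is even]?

7

Given X is even, X is equally likely to be any of {2, 4, 6, 8, 10, 12}.
E[X | X is even] = (2 + 4 + 6 + 8 + 10 + 12) / 6 = 7.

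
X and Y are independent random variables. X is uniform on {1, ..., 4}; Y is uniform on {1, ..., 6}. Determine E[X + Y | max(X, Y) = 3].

Outcomes with max(X, Y) = 3: (1,3), (2,3), (3,1), (3,2), (3,3), each with probability 1/24.
E[X + Y | max(X, Y) = 3] = (4 + 5 + 4 + 5 + 6) / 5 = 24/5.

24/5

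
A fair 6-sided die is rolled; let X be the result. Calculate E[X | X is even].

4

Given X is even, X is equally likely to be any of {2, 4, 6}.
E[X | X is even] = (2 + 4 + 6) / 3 = 4.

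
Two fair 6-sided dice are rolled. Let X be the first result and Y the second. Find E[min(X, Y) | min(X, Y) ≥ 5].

21/4

Outcomes with min(X, Y) ≥ 5: (5,5), (5,6), (6,5), (6,6), each with probability 1/36.
E[min(X, Y) | min(X, Y) ≥ 5] = (5 + 5 + 5 + 6) / 4 = 21/4.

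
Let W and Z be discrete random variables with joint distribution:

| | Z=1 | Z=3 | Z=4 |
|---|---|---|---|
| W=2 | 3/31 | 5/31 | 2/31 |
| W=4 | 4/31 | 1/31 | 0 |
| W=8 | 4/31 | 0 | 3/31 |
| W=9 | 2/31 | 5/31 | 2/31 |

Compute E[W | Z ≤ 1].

P(Z ≤ 1) = 13/31.
Σ W·P over the event = 2·(3/31) + 4·(4/31) + 8·(4/31) + 9·(2/31) = 72/31.
E[W | Z ≤ 1] = (72/31) / (13/31) = 72/13.

72/13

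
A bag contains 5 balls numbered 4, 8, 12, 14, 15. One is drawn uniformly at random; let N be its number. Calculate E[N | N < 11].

P(N < 11) = 2/5.
Σ over the event: 4·1/5 + 8·1/5 = 12/5.
E[N | N < 11] = (12/5) / (2/5) = 6.

6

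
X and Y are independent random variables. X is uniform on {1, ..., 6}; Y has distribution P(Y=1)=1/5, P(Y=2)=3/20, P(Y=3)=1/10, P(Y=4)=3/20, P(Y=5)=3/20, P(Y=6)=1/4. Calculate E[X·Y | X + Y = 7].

P(X + Y = 7) = 1/6.
Summing XY·P(x,y) over outcomes with X + Y = 7 gives 29/20.
E[X·Y | X + Y = 7] = (29/20) / (1/6) = 87/10.

87/10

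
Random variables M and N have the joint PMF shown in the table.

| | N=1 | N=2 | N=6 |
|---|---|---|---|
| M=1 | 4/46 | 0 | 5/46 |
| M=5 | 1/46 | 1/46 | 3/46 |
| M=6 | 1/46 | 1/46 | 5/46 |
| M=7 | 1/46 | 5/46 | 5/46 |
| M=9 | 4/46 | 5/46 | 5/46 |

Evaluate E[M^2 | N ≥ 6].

P(N ≥ 6) = 1/2.
Σ M^2·P over the event = 1·(5/46) + 25·(3/46) + 36·(5/46) + 49·(5/46) + 81·(5/46) = 455/23.
E[M^2 | N ≥ 6] = (455/23) / (1/2) = 910/23.

910/23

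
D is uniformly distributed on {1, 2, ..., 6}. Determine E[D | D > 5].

Given D > 5, D is equally likely to be any of {6}.
E[D | D > 5] = (6) / 1 = 6.

6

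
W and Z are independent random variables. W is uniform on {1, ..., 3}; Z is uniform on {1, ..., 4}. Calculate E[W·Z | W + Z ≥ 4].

55/9

Outcomes with W + Z ≥ 4: (1,3), (1,4), (2,2), (2,3), (2,4), (3,1), (3,2), (3,3), (3,4), each with probability 1/12.
E[W·Z | W + Z ≥ 4] = (3 + 4 + 4 + 6 + 8 + 3 + 6 + 9 + 12) / 9 = 55/9.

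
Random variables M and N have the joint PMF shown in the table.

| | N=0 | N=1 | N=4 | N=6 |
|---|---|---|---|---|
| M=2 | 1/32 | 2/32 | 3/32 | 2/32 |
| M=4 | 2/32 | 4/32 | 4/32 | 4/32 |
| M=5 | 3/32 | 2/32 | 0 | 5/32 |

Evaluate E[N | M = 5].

P(M = 5) = 5/16.
Σ N·P over the event = 0·(3/32) + 1·(2/32) + 6·(5/32) = 1.
E[N | M = 5] = (1) / (5/16) = 16/5.

16/5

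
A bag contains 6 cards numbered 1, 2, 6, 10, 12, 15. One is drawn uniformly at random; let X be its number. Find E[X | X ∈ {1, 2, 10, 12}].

P(X ∈ {1, 2, 10, 12}) = 2/3.
Σ over the event: 1·1/6 + 2·1/6 + 10·1/6 + 12·1/6 = 25/6.
E[X | X ∈ {1, 2, 10, 12}] = (25/6) / (2/3) = 25/4.

25/4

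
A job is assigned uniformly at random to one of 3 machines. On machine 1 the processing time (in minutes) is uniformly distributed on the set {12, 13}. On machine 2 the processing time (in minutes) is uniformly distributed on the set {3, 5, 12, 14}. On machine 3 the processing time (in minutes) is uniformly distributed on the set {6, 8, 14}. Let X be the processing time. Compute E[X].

E[X | machine 1] = (12+13)/2 = 25/2.
E[X | machine 2] = (3+5+12+14)/4 = 17/2.
E[X | machine 3] = (6+8+14)/3 = 28/3.
By the law of total expectation,
E[X] = (1/3)·(25/2) + (1/3)·(17/2) + (1/3)·(28/3) = 91/9.

91/9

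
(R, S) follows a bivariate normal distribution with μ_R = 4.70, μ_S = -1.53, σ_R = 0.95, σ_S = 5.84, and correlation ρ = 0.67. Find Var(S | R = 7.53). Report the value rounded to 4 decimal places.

18.7956

Var(S | R=x) = (1 − ρ²)·σ_S².
Var(S | R=7.53) = (5.84)²·(1 − (0.67)²) = 34.1056·0.5511 = 18.7956.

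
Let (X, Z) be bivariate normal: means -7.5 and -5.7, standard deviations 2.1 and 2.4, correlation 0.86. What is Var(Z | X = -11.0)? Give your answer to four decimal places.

The conditional variance in a bivariate normal is σ_Z²(1 − ρ²), independent of x.
Var(Z | X=-11.0) = (2.4)²·(1 − (0.86)²) = 5.76·0.2604 = 1.4999.

1.4999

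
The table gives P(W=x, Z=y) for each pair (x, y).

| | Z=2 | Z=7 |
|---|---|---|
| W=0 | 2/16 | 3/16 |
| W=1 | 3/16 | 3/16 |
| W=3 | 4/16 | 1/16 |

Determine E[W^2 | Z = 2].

P(Z = 2) = 9/16.
Σ W^2·P over the event = 0·(2/16) + 1·(3/16) + 9·(4/16) = 39/16.
E[W^2 | Z = 2] = (39/16) / (9/16) = 13/3.

13/3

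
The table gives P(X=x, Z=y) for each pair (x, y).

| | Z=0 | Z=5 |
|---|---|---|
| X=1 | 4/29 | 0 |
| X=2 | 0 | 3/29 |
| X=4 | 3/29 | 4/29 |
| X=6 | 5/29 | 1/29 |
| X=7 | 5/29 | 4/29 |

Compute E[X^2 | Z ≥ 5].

P(Z ≥ 5) = 12/29.
Summing X^2·P(X=x,Z=y) over the conditioning event gives 308/29.
E[X^2 | Z ≥ 5] = (308/29) / (12/29) = 77/3.

77/3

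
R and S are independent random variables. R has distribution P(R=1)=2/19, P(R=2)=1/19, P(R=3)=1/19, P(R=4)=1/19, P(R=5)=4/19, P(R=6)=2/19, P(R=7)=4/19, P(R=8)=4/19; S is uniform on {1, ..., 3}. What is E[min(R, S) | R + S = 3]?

1

P(R + S = 3) = 1/19.
Summing min(R,S)·P(x,y) over outcomes with R + S = 3 gives 1/19.
E[min(R, S) | R + S = 3] = (1/19) / (1/19) = 1.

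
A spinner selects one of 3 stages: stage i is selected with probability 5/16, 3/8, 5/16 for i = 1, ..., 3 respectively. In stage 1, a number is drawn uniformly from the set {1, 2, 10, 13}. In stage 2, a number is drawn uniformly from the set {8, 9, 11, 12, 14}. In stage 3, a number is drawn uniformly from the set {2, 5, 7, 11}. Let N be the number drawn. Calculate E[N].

E[N | stage 1] = (1+2+10+13)/4 = 13/2.
E[N | stage 2] = (8+9+11+12+14)/5 = 54/5.
E[N | stage 3] = (2+5+7+11)/4 = 25/4.
E[N] = (5/16)·(13/2) + (3/8)·(54/5) + (5/16)·(25/4) = 2571/320.

2571/320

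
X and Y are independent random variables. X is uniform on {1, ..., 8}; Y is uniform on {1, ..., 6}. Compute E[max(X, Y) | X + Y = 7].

Outcomes with X + Y = 7: (1,6), (2,5), (3,4), (4,3), (5,2), (6,1), each with probability 1/48.
E[max(X, Y) | X + Y = 7] = (6 + 5 + 4 + 4 + 5 + 6) / 6 = 5.

5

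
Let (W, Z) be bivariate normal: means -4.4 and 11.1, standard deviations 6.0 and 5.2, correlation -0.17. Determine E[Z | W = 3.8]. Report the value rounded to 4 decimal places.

E[Z | W=x] = μ_Z + ρ(σ_Z/σ_W)(x − μ_W) for jointly normal variables.
E[Z | W=3.8] = 11.1 + (-0.17)·(5.2/6.0)·(3.8 − (-4.4)) = 11.1 + (-0.14733)·(8.2) = 9.8919.

9.8919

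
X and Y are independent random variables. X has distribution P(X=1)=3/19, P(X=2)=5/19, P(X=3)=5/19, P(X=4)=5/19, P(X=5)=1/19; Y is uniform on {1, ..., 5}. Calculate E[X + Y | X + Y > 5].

P(X + Y > 5) = 53/95.
Summing (X+Y)·P(x,y) over outcomes with X + Y > 5 gives 378/95.
E[X + Y | X + Y > 5] = (378/95) / (53/95) = 378/53.

378/53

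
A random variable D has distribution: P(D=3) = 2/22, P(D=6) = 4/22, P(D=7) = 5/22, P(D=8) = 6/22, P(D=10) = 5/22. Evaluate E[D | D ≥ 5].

157/20

P(D ≥ 5) = 10/11.
Σ over the event: 6·2/11 + 7·5/22 + 8·3/11 + 10·5/22 = 157/22.
E[D | D ≥ 5] = (157/22) / (10/11) = 157/20.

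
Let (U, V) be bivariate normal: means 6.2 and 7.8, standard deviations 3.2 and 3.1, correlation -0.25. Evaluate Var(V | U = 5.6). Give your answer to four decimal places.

Var(V | U=x) = (1 − ρ²)·σ_V².
Var(V | U=5.6) = (3.1)²·(1 − (-0.25)²) = 9.61·0.9375 = 9.0094.

9.0094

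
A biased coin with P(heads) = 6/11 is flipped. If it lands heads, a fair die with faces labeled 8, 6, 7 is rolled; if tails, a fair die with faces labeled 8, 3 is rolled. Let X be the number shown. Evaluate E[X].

139/22

E[X | heads] = (8+6+7)/3 = 7.
E[X | tails] = (8+3)/2 = 11/2.
By the law of total expectation,
E[X] = (6/11)·(7) + (5/11)·(11/2) = 139/22.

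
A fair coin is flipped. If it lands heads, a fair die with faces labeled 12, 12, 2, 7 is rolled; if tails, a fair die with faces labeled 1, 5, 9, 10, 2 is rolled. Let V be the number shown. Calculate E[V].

E[V | heads] = (12+12+2+7)/4 = 33/4.
E[V | tails] = (1+5+9+10+2)/5 = 27/5.
E[V] = (1/2)·(33/4) + (1/2)·(27/5) = 273/40.

273/40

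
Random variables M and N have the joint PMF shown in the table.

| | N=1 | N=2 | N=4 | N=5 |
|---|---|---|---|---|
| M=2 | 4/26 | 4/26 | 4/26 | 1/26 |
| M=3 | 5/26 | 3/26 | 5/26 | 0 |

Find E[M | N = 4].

P(N = 4) = 9/26.
Summing M·P(M=x,N=y) over the conditioning event gives 23/26.
E[M | N = 4] = (23/26) / (9/26) = 23/9.

23/9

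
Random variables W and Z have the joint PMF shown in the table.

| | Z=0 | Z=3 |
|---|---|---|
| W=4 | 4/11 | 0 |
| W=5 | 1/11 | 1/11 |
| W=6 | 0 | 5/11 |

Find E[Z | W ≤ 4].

P(W ≤ 4) = 4/11.
Summing Z·P(W=x,Z=y) over the conditioning event gives 0.
E[Z | W ≤ 4] = (0) / (4/11) = 0.

0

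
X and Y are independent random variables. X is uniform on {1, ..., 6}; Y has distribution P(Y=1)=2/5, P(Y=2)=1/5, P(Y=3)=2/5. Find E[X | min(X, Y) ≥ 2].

4

P(min(X, Y) ≥ 2) = 1/2.
Summing X·P(x,y) over outcomes with min(X, Y) ≥ 2 gives 2.
E[X | min(X, Y) ≥ 2] = (2) / (1/2) = 4.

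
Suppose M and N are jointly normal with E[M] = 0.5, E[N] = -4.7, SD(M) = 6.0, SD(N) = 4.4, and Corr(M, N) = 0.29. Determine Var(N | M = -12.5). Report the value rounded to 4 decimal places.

Var(N | M=x) = (1 − ρ²)·σ_N².
Var(N | M=-12.5) = (4.4)²·(1 − (0.29)²) = 19.36·0.9159 = 17.7318.

17.7318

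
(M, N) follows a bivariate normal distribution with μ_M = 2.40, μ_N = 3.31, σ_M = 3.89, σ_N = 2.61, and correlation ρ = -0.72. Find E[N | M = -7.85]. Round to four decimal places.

The regression of N on M has slope ρ·σ_N/σ_M and passes through (μ_M, μ_N).
E[N | M=-7.85] = 3.31 + (-0.72)·(2.61/3.89)·(-7.85 − (2.40)) = 3.31 + (-0.48308)·(-10.25) = 8.2616.

8.2616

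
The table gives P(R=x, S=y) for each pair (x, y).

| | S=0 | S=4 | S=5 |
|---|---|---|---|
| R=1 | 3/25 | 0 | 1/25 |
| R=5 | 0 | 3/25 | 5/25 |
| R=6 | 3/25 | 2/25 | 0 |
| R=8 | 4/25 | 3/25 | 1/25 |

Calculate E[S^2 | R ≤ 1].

25/4

P(R ≤ 1) = 4/25.
Σ S^2·P over the event = 0·(3/25) + 25·(1/25) = 1.
E[S^2 | R ≤ 1] = (1) / (4/25) = 25/4.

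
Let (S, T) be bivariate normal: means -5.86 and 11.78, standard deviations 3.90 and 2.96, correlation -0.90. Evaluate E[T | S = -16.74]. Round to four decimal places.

E[T | S=x] = μ_T + ρ(σ_T/σ_S)(x − μ_S) for jointly normal variables.
E[T | S=-16.74] = 11.78 + (-0.90)·(2.96/3.90)·(-16.74 − (-5.86)) = 11.78 + (-0.68308)·(-10.88) = 19.2119.

19.2119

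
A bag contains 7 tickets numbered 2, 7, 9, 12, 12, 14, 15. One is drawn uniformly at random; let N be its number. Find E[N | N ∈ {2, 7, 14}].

P(N ∈ {2, 7, 14}) = 3/7.
Σ over the event: 2·1/7 + 7·1/7 + 14·1/7 = 23/7.
E[N | N ∈ {2, 7, 14}] = (23/7) / (3/7) = 23/3.

23/3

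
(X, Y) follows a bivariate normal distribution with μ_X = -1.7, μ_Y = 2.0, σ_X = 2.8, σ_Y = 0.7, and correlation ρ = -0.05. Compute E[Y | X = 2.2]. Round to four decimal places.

For a bivariate normal, E[Y | X=x] = μ_Y + ρ·(σ_Y/σ_X)·(x − μ_X).
E[Y | X=2.2] = 2.0 + (-0.05)·(0.7/2.8)·(2.2 − (-1.7)) = 2.0 + (-0.0125)·(3.9) = 1.9513.

1.9513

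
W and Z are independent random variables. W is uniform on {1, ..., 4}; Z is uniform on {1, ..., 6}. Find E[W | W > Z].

10/3

P(W > Z) = 1/4.
Summing W·P(x,y) over outcomes with W > Z gives 5/6.
E[W | W > Z] = (5/6) / (1/4) = 10/3.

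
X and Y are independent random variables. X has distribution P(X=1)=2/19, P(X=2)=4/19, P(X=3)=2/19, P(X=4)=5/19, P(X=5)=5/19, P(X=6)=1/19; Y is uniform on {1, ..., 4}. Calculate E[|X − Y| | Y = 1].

48/19

P(Y = 1) = 1/4.
Summing |X−Y|·P(x,y) over outcomes with Y = 1 gives 12/19.
E[|X − Y| | Y = 1] = (12/19) / (1/4) = 48/19.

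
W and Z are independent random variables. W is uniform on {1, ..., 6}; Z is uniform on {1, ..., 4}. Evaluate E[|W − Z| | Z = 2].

11/6

Outcomes with Z = 2: (1,2), (2,2), (3,2), (4,2), (5,2), (6,2), each with probability 1/24.
E[|W − Z| | Z = 2] = (1 + 0 + 1 + 2 + 3 + 4) / 6 = 11/6.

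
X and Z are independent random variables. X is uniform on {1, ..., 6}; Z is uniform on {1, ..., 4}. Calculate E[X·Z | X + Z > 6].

29/2

P(X + Z > 6) = 5/12.
Summing XZ·P(x,y) over outcomes with X + Z > 6 gives 145/24.
E[X·Z | X + Z > 6] = (145/24) / (5/12) = 29/2.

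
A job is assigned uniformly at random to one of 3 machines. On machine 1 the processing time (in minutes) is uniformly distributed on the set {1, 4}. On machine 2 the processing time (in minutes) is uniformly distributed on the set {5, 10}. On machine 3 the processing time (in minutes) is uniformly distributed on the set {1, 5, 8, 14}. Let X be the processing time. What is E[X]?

17/3

E[X | machine 1] = (1+4)/2 = 5/2.
E[X | machine 2] = (5+10)/2 = 15/2.
E[X | machine 3] = (1+5+8+14)/4 = 7.
E[X] = (1/3)·(5/2) + (1/3)·(15/2) + (1/3)·(7) = 17/3.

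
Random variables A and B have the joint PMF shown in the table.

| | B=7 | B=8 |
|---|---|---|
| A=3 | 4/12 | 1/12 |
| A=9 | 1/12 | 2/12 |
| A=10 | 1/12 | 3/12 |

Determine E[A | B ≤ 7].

P(B ≤ 7) = 1/2.
Σ A·P over the event = 3·(4/12) + 9·(1/12) + 10·(1/12) = 31/12.
E[A | B ≤ 7] = (31/12) / (1/2) = 31/6.

31/6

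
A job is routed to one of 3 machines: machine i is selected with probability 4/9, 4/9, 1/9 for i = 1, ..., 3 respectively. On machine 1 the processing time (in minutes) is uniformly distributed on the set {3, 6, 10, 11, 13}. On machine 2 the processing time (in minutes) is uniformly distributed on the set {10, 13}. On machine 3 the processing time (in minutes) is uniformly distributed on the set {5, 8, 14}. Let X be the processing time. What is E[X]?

E[X | machine 1] = (3+6+10+11+13)/5 = 43/5.
E[X | machine 2] = (10+13)/2 = 23/2.
E[X | machine 3] = (5+8+14)/3 = 9.
By the law of total expectation,
E[X] = (4/9)·(43/5) + (4/9)·(23/2) + (1/9)·(9) = 149/15.

149/15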